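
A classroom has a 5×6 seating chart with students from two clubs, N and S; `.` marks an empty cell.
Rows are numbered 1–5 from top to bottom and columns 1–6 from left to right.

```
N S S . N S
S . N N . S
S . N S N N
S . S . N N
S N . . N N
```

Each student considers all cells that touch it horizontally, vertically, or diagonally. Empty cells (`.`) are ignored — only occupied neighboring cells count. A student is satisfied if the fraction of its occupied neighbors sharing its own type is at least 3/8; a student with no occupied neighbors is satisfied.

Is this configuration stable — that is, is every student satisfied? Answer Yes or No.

(1,1)N 0/2 not
(1,2)S 2/4 satisfied
(1,3)S 1/3 not
(1,5)N 1/3 not
(1,6)S 1/2 satisfied
(2,1)S 2/3 satisfied
(2,3)N 2/5 satisfied
(2,4)N 4/6 satisfied
(2,6)S 1/4 not
(3,1)S 2/2 satisfied
(3,3)N 2/4 satisfied
(3,4)S 1/6 not
(3,5)N 4/6 satisfied
(3,6)N 3/4 satisfied
(4,1)S 2/3 satisfied
(4,3)S 1/3 not
(4,5)N 5/6 satisfied
(4,6)N 5/5 satisfied
(5,1)S 1/2 satisfied
(5,2)N 0/3 not
(5,5)N 3/3 satisfied
(5,6)N 3/3 satisfied
For instance (1,1) has only 0/2 same-type neighbors, below 3/8.

No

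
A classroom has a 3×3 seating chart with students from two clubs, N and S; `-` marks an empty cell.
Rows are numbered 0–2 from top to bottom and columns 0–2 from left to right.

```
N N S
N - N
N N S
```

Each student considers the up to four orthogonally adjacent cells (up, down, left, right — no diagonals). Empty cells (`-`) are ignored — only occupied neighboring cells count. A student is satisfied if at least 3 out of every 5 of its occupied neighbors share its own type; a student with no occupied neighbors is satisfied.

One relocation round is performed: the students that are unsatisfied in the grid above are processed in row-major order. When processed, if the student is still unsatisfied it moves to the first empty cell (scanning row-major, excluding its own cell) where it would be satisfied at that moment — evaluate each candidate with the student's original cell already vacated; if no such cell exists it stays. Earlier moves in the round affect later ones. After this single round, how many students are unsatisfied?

Initially unsatisfied (in order): (0,1), (0,2), (1,2), (2,1), (2,2).
  (0,1) → (1,1).
  (0,2): no empty cell satisfies it; stays.
  (1,2) → (0,1).
  (2,1): now satisfied by earlier moves; stays.
  (2,2): no empty cell satisfies it; stays.
Resulting grid:
N N S
N N -
N N S
Unsatisfied now: (0,2), (2,2).

2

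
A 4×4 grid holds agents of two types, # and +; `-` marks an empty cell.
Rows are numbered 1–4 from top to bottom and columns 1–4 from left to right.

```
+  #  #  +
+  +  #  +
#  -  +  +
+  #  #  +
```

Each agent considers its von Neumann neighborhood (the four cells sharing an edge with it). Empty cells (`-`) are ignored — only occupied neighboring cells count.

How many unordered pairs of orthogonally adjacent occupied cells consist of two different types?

Scan each occupied cell's neighbors to the right and below so each pair is counted once.
Row 1: +(1,1)–#(1,2)≠ +(1,1)–+(2,1)= #(1,2)–#(1,3)= #(1,2)–+(2,2)≠ #(1,3)–+(1,4)≠ #(1,3)–#(2,3)= +(1,4)–+(2,4)=  → 3/7 unlike.
Row 2: +(2,1)–+(2,2)= +(2,1)–#(3,1)≠ +(2,2)–#(2,3)≠ #(2,3)–+(2,4)≠ #(2,3)–+(3,3)≠ +(2,4)–+(3,4)=  → 4/6 unlike.
Row 3: #(3,1)–+(4,1)≠ +(3,3)–+(3,4)= +(3,3)–#(4,3)≠ +(3,4)–+(4,4)=  → 2/4 unlike.
Row 4: +(4,1)–#(4,2)≠ #(4,2)–#(4,3)= #(4,3)–+(4,4)≠  → 2/3 unlike.
Total adjacent occupied pairs: 20; unlike-type pairs: 11.

11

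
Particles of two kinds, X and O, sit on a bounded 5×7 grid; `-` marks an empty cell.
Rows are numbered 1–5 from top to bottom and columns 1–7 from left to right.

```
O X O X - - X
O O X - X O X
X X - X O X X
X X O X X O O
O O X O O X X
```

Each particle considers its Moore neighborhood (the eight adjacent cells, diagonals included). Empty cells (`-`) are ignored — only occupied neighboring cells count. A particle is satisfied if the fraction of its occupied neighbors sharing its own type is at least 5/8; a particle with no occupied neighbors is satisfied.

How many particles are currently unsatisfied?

26

(1,1)O 2/3 satisfied
(1,2)X 1/5 not
(1,3)O 1/4 not
(1,4)X 2/3 satisfied
(1,7)X 1/2 not
(2,1)O 2/5 not
(2,2)O 3/7 not
(2,3)X 4/6 satisfied
(2,5)X 3/5 not
(2,6)O 1/6 not
(2,7)X 3/4 satisfied
(3,1)X 3/5 not
(3,2)X 4/7 not
(3,4)X 4/6 satisfied
(3,5)O 2/7 not
(3,6)X 4/8 not
(3,7)X 2/5 not
(4,1)X 3/5 not
(4,2)X 4/7 not
(4,3)O 2/7 not
(4,4)X 3/7 not
(4,5)X 4/8 not
(4,6)O 3/8 not
(4,7)O 1/5 not
(5,1)O 1/3 not
(5,2)O 2/5 not
(5,3)X 2/5 not
(5,4)O 2/5 not
(5,5)O 2/5 not
(5,6)X 2/5 not
(5,7)X 1/3 not
Unsatisfied: (1,2), (1,3), (1,7), (2,1), (2,2), (2,5), (2,6), (3,1), (3,2), (3,5), (3,6), (3,7), (4,1), (4,2), (4,3), (4,4), (4,5), (4,6), (4,7), (5,1), (5,2), (5,3), (5,4), (5,5), (5,6), (5,7) — 26 in total.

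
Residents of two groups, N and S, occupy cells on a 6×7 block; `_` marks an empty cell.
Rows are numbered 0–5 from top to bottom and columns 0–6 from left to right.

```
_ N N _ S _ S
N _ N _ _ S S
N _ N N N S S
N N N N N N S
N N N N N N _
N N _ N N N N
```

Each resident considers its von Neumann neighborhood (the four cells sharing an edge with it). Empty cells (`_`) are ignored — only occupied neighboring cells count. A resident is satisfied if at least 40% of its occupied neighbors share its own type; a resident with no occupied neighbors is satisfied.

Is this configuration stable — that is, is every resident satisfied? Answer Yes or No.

(0,1)N 1/1 ✓
(0,2)N 2/2 ✓
(0,4)S 0/0 ✓
(0,6)S 1/1 ✓
(1,0)N 1/1 ✓
(1,2)N 2/2 ✓
(1,5)S 2/2 ✓
(1,6)S 3/3 ✓
(2,0)N 2/2 ✓
(2,2)N 3/3 ✓
(2,3)N 3/3 ✓
(2,4)N 2/3 ✓
(2,5)S 2/4 ✓
(2,6)S 3/3 ✓
(3,0)N 3/3 ✓
(3,1)N 3/3 ✓
(3,2)N 4/4 ✓
(3,3)N 4/4 ✓
(3,4)N 4/4 ✓
(3,5)N 2/4 ✓
(3,6)S 1/2 ✓
(4,0)N 3/3 ✓
(4,1)N 4/4 ✓
(4,2)N 3/3 ✓
(4,3)N 4/4 ✓
(4,4)N 4/4 ✓
(4,5)N 3/3 ✓
(5,0)N 2/2 ✓
(5,1)N 2/2 ✓
(5,3)N 2/2 ✓
(5,4)N 3/3 ✓
(5,5)N 3/3 ✓
(5,6)N 1/1 ✓
All meet the threshold, so the configuration is stable.

Yes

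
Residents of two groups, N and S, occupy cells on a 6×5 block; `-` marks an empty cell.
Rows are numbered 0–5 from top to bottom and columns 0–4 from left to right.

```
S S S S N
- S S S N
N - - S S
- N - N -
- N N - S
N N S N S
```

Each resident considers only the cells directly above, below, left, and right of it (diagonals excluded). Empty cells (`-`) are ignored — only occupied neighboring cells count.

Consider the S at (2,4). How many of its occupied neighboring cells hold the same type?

Occupied neighbors of (2,4): (1,4)=N, (2,3)=S.
Same type (S): 1 of 2.

1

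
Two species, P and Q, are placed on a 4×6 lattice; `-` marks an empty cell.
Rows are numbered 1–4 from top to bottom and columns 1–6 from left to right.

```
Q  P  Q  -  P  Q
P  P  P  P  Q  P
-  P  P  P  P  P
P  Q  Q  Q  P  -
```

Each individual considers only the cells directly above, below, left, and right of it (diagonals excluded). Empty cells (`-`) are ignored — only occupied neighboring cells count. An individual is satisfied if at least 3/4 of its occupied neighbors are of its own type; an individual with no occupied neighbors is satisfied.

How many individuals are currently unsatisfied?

(1,1)Q 0/2 unhappy
(1,2)P 1/3 unhappy
(1,3)Q 0/2 unhappy
(1,5)P 0/2 unhappy
(1,6)Q 0/2 unhappy
(2,1)P 1/2 unhappy
(2,2)P 4/4 ok
(2,3)P 3/4 ok
(2,4)P 2/3 unhappy
(2,5)Q 0/4 unhappy
(2,6)P 1/3 unhappy
(3,2)P 2/3 unhappy
(3,3)P 3/4 ok
(3,4)P 3/4 ok
(3,5)P 3/4 ok
(3,6)P 2/2 ok
(4,1)P 0/1 unhappy
(4,2)Q 1/3 unhappy
(4,3)Q 2/3 unhappy
(4,4)Q 1/3 unhappy
(4,5)P 1/2 unhappy
Unsatisfied: (1,1), (1,2), (1,3), (1,5), (1,6), (2,1), (2,4), (2,5), (2,6), (3,2), (4,1), (4,2), (4,3), (4,4), (4,5) — 15 in total.

15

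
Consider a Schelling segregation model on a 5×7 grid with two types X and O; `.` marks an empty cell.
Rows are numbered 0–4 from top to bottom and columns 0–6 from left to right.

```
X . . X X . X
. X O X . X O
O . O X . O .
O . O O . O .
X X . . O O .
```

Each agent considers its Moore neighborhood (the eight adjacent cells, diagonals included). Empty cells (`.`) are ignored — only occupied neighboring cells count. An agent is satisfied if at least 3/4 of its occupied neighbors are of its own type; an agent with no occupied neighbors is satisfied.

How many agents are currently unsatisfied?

Row 0: (0,0)X 1/1 satisfied · (0,3)X 2/3 not · (0,4)X 3/3 satisfied · (0,6)X 1/2 not
Row 1: (1,1)X 1/4 not · (1,2)O 1/5 not · (1,3)X 3/5 not · (1,5)X 2/4 not · (1,6)O 1/3 not
Row 2: (2,0)O 1/2 not · (2,2)O 3/6 not · (2,3)X 1/5 not · (2,5)O 2/3 not
Row 3: (3,0)O 1/3 not · (3,2)O 2/4 not · (3,3)O 3/4 satisfied · (3,5)O 3/3 satisfied
Row 4: (4,0)X 1/2 not · (4,1)X 1/3 not · (4,4)O 3/3 satisfied · (4,5)O 2/2 satisfied
Unsatisfied: (0,3), (0,6), (1,1), (1,2), (1,3), (1,5), (1,6), (2,0), (2,2), (2,3), (2,5), (3,0), (3,2), (4,0), (4,1) — 15 in total.

15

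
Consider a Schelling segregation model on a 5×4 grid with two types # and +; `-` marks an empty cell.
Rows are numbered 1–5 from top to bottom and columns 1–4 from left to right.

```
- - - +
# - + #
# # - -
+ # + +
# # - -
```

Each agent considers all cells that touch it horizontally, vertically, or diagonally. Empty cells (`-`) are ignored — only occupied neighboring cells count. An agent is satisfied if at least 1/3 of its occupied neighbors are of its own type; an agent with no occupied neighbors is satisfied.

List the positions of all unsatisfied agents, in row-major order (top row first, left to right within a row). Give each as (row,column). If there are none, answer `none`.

(2,4), (4,1), (4,3)

Row 1: (1,4)+ 1/2 ✓
Row 2: (2,1)# 2/2 ✓ · (2,3)+ 1/3 ✓ · (2,4)# 0/2 ✗
Row 3: (3,1)# 3/4 ✓ · (3,2)# 3/6 ✓
Row 4: (4,1)+ 0/5 ✗ · (4,2)# 4/6 ✓ · (4,3)+ 1/4 ✗ · (4,4)+ 1/1 ✓
Row 5: (5,1)# 2/3 ✓ · (5,2)# 2/4 ✓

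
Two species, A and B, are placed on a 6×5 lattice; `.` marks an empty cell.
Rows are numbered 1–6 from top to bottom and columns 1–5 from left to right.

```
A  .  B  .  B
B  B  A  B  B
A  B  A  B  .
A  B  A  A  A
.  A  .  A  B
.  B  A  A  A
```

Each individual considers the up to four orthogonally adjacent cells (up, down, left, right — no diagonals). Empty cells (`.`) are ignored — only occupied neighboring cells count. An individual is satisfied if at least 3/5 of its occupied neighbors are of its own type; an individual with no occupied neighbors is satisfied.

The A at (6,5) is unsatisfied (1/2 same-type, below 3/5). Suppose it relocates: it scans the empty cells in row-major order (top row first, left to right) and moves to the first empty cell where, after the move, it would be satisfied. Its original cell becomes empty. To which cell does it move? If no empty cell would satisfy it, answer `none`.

Vacating (6,5). Empty cells in order:
  (1,2): 1/3 same-type → still unsatisfied.
  (1,4): 0/3 same-type → still unsatisfied.
  (3,5): 1/3 same-type → still unsatisfied.
  (5,1): 2/2 same-type → satisfied — stop here.

(5,1)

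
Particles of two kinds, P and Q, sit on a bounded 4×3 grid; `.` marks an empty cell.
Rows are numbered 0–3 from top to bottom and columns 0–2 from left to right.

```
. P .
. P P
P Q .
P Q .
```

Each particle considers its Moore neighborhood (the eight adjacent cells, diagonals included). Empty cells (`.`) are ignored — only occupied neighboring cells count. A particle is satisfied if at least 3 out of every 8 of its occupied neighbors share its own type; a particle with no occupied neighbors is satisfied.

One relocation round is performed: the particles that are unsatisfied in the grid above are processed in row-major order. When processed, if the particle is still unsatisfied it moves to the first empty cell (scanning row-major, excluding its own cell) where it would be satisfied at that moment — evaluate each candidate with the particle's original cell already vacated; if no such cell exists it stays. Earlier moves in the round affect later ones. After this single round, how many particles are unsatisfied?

1

Initially unsatisfied (in order): (2,1), (3,0), (3,1).
  (2,1) → (3,2).
  (3,0): now satisfied by earlier moves; stays.
  (3,1): no empty cell satisfies it; stays.
Resulting grid:
. P .
. P P
P . .
P Q Q
Unsatisfied now: (3,1).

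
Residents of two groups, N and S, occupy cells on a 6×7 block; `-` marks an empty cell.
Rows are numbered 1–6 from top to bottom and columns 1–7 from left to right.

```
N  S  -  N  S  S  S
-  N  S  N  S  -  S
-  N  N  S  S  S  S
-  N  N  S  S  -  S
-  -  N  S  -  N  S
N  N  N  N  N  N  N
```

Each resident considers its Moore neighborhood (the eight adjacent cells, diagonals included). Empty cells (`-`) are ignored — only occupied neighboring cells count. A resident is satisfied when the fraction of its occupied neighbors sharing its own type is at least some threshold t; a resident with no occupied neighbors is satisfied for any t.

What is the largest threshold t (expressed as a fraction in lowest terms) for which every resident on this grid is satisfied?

1/4

(1,1)N 1/2
(1,2)S 1/3
(1,4)N 1/4
(1,5)S 2/4
(1,6)S 4/4
(1,7)S 2/2
(2,2)N 3/5
(2,3)S 2/7
(2,4)N 2/7
(2,5)S 5/7
(2,7)S 4/4
(3,2)N 4/5
(3,3)N 5/8
(3,4)S 5/8
(3,5)S 5/6
(3,6)S 6/6
(3,7)S 3/3
(4,2)N 4/4
(4,3)N 4/7
(4,4)S 4/7
(4,5)S 5/6
(4,7)S 3/4
(5,3)N 5/7
(5,4)S 2/7
(5,6)N 3/6
(5,7)S 1/4
(6,1)N 1/1
(6,2)N 3/3
(6,3)N 3/4
(6,4)N 3/4
(6,5)N 3/4
(6,6)N 3/4
(6,7)N 2/3
The smallest same-type fraction is 1/4 at (1,4), which reduces to 1/4. Any threshold above that leaves this resident unsatisfied.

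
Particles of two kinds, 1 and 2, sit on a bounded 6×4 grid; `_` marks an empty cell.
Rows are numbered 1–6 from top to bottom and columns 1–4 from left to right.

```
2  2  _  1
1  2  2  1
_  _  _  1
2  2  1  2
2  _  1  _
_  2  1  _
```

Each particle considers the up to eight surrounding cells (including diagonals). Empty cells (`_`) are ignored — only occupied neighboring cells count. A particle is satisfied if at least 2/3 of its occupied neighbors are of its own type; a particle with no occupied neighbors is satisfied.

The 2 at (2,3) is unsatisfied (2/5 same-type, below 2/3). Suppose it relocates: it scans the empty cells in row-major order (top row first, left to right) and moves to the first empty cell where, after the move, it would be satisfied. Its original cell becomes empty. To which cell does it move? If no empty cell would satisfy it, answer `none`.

(3,1)

Vacating (2,3). Empty cells in order:
  (1,3): 2/4 same-type → still unsatisfied.
  (3,1): 3/4 same-type → satisfied — stop here.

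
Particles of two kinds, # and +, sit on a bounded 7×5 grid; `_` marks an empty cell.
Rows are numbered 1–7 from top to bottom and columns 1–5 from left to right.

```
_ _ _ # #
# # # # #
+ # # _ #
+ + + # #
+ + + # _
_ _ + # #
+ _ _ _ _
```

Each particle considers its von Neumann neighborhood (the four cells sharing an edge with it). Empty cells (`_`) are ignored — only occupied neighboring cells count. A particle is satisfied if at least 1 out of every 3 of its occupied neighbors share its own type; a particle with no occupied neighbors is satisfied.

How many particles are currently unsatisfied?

Row 1: (1,4)# 2/2 ok · (1,5)# 2/2 ok
Row 2: (2,1)# 1/2 ok · (2,2)# 3/3 ok · (2,3)# 3/3 ok · (2,4)# 3/3 ok · (2,5)# 3/3 ok
Row 3: (3,1)+ 1/3 ok · (3,2)# 2/4 ok · (3,3)# 2/3 ok · (3,5)# 2/2 ok
Row 4: (4,1)+ 3/3 ok · (4,2)+ 3/4 ok · (4,3)+ 2/4 ok · (4,4)# 2/3 ok · (4,5)# 2/2 ok
Row 5: (5,1)+ 2/2 ok · (5,2)+ 3/3 ok · (5,3)+ 3/4 ok · (5,4)# 2/3 ok
Row 6: (6,3)+ 1/2 ok · (6,4)# 2/3 ok · (6,5)# 1/1 ok
Row 7: (7,1)+ 0/0 ok
Every one meets the threshold.

0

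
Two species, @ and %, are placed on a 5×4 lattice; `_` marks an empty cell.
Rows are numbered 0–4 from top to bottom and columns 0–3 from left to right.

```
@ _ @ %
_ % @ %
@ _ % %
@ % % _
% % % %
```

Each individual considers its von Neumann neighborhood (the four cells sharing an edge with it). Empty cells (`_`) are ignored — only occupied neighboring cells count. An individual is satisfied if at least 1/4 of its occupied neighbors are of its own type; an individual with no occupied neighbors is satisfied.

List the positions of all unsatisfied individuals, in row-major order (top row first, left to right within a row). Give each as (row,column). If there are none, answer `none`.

Row 0: (0,0)@ 0/0 ✓ · (0,2)@ 1/2 ✓ · (0,3)% 1/2 ✓
Row 1: (1,1)% 0/1 ✗ · (1,2)@ 1/4 ✓ · (1,3)% 2/3 ✓
Row 2: (2,0)@ 1/1 ✓ · (2,2)% 2/3 ✓ · (2,3)% 2/2 ✓
Row 3: (3,0)@ 1/3 ✓ · (3,1)% 2/3 ✓ · (3,2)% 3/3 ✓
Row 4: (4,0)% 1/2 ✓ · (4,1)% 3/3 ✓ · (4,2)% 3/3 ✓ · (4,3)% 1/1 ✓

(1,1)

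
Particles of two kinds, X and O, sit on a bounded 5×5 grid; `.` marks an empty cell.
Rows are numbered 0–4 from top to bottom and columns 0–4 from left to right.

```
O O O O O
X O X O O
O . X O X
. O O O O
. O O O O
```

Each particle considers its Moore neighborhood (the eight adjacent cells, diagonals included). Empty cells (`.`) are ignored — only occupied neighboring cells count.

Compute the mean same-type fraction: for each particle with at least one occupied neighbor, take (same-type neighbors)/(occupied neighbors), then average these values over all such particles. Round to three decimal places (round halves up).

0.666

Row 0: (0,0)O 2/3 · (0,1)O 3/5 · (0,2)O 4/5 · (0,3)O 4/5 · (0,4)O 3/3
Row 1: (1,0)X 0/4 · (1,1)O 4/7 · (1,2)X 1/7 · (1,3)O 5/8 · (1,4)O 4/5
Row 2: (2,0)O 2/3 · (2,2)X 1/7 · (2,3)O 5/8 · (2,4)X 0/5
Row 3: (3,1)O 4/5 · (3,2)O 6/7 · (3,3)O 6/8 · (3,4)O 4/5
Row 4: (4,1)O 3/3 · (4,2)O 5/5 · (4,3)O 5/5 · (4,4)O 3/3
Sum over 22 particles: 2/3 + 3/5 + 4/5 + 4/5 + 3/3 + 0/4 + 4/7 + 1/7 + 5/8 + 4/5 + 2/3 + 1/7 + 5/8 + 0/5 + 4/5 + 6/7 + 6/8 + 4/5 + 3/3 + 5/5 + 5/5 + 3/3 = 1538/105; mean = 1538/105 ÷ 22 = 769/1155 = 0.665800… → 0.666.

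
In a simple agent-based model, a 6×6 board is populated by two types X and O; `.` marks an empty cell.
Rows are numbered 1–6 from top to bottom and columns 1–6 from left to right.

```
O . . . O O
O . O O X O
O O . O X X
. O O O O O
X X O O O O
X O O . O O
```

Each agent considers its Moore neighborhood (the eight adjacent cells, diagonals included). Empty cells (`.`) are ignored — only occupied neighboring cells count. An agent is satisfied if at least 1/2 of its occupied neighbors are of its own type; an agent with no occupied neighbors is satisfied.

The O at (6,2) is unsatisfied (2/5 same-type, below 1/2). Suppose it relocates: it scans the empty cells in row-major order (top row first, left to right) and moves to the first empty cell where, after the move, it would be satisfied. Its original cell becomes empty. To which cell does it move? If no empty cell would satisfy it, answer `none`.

(1,2)

Vacating (6,2). Empty cells in order:
  (1,2): 3/3 same-type → satisfied — stop here.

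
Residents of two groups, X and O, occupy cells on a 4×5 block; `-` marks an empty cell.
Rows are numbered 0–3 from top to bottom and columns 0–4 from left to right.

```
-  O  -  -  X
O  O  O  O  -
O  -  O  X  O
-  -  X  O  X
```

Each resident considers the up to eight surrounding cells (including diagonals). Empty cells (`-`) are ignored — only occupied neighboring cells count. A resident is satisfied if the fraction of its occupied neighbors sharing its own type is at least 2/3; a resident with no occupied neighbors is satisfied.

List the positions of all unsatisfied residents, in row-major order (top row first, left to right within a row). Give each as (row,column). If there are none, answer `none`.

(0,1)O 3/3 ok
(0,4)X 0/1 unhappy
(1,0)O 3/3 ok
(1,1)O 5/5 ok
(1,2)O 4/5 ok
(1,3)O 3/5 unhappy
(2,0)O 2/2 ok
(2,2)O 4/6 ok
(2,3)X 2/7 unhappy
(2,4)O 2/4 unhappy
(3,2)X 1/3 unhappy
(3,3)O 2/5 unhappy
(3,4)X 1/3 unhappy

(0,4), (1,3), (2,3), (2,4), (3,2), (3,3), (3,4)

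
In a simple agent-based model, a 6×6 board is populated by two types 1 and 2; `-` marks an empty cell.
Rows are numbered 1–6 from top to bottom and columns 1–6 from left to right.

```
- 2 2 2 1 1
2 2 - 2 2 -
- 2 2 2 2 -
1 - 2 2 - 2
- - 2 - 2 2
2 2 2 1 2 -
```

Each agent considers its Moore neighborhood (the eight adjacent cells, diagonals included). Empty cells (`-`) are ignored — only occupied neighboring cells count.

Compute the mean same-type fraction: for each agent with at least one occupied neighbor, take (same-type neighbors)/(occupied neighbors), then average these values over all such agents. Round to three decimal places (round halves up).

Row 1: (1,2)2 3/3 · (1,3)2 4/4 · (1,4)2 3/4 · (1,5)1 1/4 · (1,6)1 1/2
Row 2: (2,1)2 3/3 · (2,2)2 5/5 · (2,4)2 6/7 · (2,5)2 4/6
Row 3: (3,2)2 4/5 · (3,3)2 6/6 · (3,4)2 6/6 · (3,5)2 5/5
Row 4: (4,1)1 0/1 · (4,3)2 5/5 · (4,4)2 6/6 · (4,6)2 3/3
Row 5: (5,3)2 4/5 · (5,5)2 4/5 · (5,6)2 3/3
Row 6: (6,1)2 1/1 · (6,2)2 3/3 · (6,3)2 2/3 · (6,4)1 0/4 · (6,5)2 2/3
Sum over 25 agents: 3/3 + 4/4 + 3/4 + 1/4 + 1/2 + 3/3 + 5/5 + 6/7 + 4/6 + 4/5 + 6/6 + 6/6 + 5/5 + 0/1 + 5/5 + 6/6 + 3/3 + 4/5 + 4/5 + 3/3 + 1/1 + 3/3 + 2/3 + 0/4 + 2/3 = 1383/70; mean = 1383/70 ÷ 25 = 1383/1750 = 0.790285… → 0.790.

0.790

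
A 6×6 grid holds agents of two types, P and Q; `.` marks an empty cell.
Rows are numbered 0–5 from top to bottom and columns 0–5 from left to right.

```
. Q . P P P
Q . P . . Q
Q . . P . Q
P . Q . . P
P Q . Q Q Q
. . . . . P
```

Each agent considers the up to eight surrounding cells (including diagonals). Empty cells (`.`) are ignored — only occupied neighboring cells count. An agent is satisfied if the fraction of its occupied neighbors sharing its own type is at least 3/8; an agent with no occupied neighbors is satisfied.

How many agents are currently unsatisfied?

(0,1)Q 1/2 satisfied
(0,3)P 2/2 satisfied
(0,4)P 2/3 satisfied
(0,5)P 1/2 satisfied
(1,0)Q 2/2 satisfied
(1,2)P 2/3 satisfied
(1,5)Q 1/3 not
(2,0)Q 1/2 satisfied
(2,3)P 1/2 satisfied
(2,5)Q 1/2 satisfied
(3,0)P 1/3 not
(3,2)Q 2/3 satisfied
(3,5)P 0/3 not
(4,0)P 1/2 satisfied
(4,1)Q 1/3 not
(4,3)Q 2/2 satisfied
(4,4)Q 2/4 satisfied
(4,5)Q 1/3 not
(5,5)P 0/2 not
Unsatisfied: (1,5), (3,0), (3,5), (4,1), (4,5), (5,5) — 6 in total.

6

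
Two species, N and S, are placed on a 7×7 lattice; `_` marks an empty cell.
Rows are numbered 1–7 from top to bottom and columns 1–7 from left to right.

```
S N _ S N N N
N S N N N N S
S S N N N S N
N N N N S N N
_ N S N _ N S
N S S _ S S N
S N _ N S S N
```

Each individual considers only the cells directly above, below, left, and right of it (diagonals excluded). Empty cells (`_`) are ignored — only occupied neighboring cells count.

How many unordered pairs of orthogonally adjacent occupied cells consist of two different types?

Scan each occupied cell's neighbors to the right and below so each pair is counted once.
Row 1: S(1,1)–N(1,2)≠ S(1,1)–N(2,1)≠ N(1,2)–S(2,2)≠ S(1,4)–N(1,5)≠ S(1,4)–N(2,4)≠ N(1,5)–N(1,6)= N(1,5)–N(2,5)= N(1,6)–N(1,7)= N(1,6)–N(2,6)= N(1,7)–S(2,7)≠  → 6/10 unlike.
Row 2: N(2,1)–S(2,2)≠ N(2,1)–S(3,1)≠ S(2,2)–N(2,3)≠ S(2,2)–S(3,2)= N(2,3)–N(2,4)= N(2,3)–N(3,3)= N(2,4)–N(2,5)= N(2,4)–N(3,4)= N(2,5)–N(2,6)= N(2,5)–N(3,5)= N(2,6)–S(2,7)≠ N(2,6)–S(3,6)≠ S(2,7)–N(3,7)≠  → 6/13 unlike.
Row 3: S(3,1)–S(3,2)= S(3,1)–N(4,1)≠ S(3,2)–N(3,3)≠ S(3,2)–N(4,2)≠ N(3,3)–N(3,4)= N(3,3)–N(4,3)= N(3,4)–N(3,5)= N(3,4)–N(4,4)= N(3,5)–S(3,6)≠ N(3,5)–S(4,5)≠ S(3,6)–N(3,7)≠ S(3,6)–N(4,6)≠ N(3,7)–N(4,7)=  → 7/13 unlike.
Row 4: N(4,1)–N(4,2)= N(4,2)–N(4,3)= N(4,2)–N(5,2)= N(4,3)–N(4,4)= N(4,3)–S(5,3)≠ N(4,4)–S(4,5)≠ N(4,4)–N(5,4)= S(4,5)–N(4,6)≠ N(4,6)–N(4,7)= N(4,6)–N(5,6)= N(4,7)–S(5,7)≠  → 4/11 unlike.
Row 5: N(5,2)–S(5,3)≠ N(5,2)–S(6,2)≠ S(5,3)–N(5,4)≠ S(5,3)–S(6,3)= N(5,6)–S(5,7)≠ N(5,6)–S(6,6)≠ S(5,7)–N(6,7)≠  → 6/7 unlike.
Row 6: N(6,1)–S(6,2)≠ N(6,1)–S(7,1)≠ S(6,2)–S(6,3)= S(6,2)–N(7,2)≠ S(6,5)–S(6,6)= S(6,5)–S(7,5)= S(6,6)–N(6,7)≠ S(6,6)–S(7,6)= N(6,7)–N(7,7)=  → 4/9 unlike.
Row 7: S(7,1)–N(7,2)≠ N(7,4)–S(7,5)≠ S(7,5)–S(7,6)= S(7,6)–N(7,7)≠  → 3/4 unlike.
Total adjacent occupied pairs: 67; unlike-type pairs: 36.

36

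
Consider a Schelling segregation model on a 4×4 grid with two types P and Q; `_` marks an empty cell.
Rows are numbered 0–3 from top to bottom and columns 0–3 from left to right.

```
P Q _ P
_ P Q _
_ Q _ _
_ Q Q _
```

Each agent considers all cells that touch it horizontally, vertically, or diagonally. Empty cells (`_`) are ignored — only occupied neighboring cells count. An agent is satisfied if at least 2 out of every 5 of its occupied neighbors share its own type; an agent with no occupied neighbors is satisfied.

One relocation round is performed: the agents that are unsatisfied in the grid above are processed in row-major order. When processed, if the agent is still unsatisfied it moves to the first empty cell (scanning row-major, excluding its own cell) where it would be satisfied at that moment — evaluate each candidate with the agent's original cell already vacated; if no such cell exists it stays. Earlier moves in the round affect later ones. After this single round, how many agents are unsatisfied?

0

Initially unsatisfied (in order): (0,1), (0,3), (1,1).
  (0,1) → (1,3).
  (0,3) → (0,1).
  (1,1): now satisfied by earlier moves; stays.
Resulting grid:
P P _ _
_ P Q Q
_ Q _ _
_ Q Q _
All satisfied now.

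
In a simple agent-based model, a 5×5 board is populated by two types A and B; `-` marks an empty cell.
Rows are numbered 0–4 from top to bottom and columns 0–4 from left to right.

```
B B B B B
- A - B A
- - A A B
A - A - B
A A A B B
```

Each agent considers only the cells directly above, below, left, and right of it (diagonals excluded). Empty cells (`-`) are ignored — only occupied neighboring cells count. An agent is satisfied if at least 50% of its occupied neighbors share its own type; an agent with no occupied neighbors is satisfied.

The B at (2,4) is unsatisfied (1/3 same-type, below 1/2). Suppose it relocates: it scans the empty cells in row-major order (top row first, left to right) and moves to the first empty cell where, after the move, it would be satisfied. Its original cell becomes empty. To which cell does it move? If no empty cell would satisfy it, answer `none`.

(1,0)

Vacating (2,4). Empty cells in order:
  (1,0): 1/2 same-type → satisfied — stop here.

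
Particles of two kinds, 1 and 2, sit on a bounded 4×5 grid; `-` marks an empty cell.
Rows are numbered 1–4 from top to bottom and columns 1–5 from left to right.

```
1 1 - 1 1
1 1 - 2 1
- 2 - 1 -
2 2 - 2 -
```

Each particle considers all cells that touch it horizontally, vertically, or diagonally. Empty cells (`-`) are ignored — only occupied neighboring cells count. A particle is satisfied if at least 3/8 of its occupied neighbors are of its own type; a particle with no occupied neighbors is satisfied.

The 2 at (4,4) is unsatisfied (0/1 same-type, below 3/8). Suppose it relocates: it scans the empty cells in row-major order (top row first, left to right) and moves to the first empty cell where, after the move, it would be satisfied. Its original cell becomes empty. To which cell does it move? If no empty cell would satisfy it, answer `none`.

(3,1)

Vacating (4,4). Empty cells in order:
  (1,3): 1/4 same-type → still unsatisfied.
  (2,3): 2/6 same-type → still unsatisfied.
  (3,1): 3/5 same-type → satisfied — stop here.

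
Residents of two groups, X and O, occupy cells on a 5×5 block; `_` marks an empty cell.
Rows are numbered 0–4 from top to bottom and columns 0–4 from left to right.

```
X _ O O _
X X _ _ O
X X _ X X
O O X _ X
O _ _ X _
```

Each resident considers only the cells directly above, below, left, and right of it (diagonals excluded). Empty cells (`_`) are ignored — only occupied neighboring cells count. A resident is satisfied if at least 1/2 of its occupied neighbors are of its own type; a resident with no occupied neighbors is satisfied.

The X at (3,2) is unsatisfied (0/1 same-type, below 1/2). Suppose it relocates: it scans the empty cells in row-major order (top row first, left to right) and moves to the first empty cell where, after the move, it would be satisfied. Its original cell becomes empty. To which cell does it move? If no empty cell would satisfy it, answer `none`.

Vacating (3,2). Empty cells in order:
  (0,1): 2/3 same-type → satisfied — stop here.

(0,1)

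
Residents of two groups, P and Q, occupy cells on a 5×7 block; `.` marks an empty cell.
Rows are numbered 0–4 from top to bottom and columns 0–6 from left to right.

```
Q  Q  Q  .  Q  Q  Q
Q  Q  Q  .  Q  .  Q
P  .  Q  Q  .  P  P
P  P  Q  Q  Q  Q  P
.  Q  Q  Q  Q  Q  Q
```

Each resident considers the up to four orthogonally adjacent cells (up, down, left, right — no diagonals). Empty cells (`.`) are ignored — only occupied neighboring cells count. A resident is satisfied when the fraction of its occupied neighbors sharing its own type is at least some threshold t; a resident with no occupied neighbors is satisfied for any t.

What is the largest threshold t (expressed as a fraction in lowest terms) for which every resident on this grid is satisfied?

1/3

Row 0: (0,0)Q 2/2 · (0,1)Q 3/3 · (0,2)Q 2/2 · (0,4)Q 2/2 · (0,5)Q 2/2 · (0,6)Q 2/2
Row 1: (1,0)Q 2/3 · (1,1)Q 3/3 · (1,2)Q 3/3 · (1,4)Q 1/1 · (1,6)Q 1/2
Row 2: (2,0)P 1/2 · (2,2)Q 3/3 · (2,3)Q 2/2 · (2,5)P 1/2 · (2,6)P 2/3
Row 3: (3,0)P 2/2 · (3,1)P 1/3 · (3,2)Q 3/4 · (3,3)Q 4/4 · (3,4)Q 3/3 · (3,5)Q 2/4 · (3,6)P 1/3
Row 4: (4,1)Q 1/2 · (4,2)Q 3/3 · (4,3)Q 3/3 · (4,4)Q 3/3 · (4,5)Q 3/3 · (4,6)Q 1/2
The smallest same-type fraction is 1/3 at (3,1), which reduces to 1/3. Any threshold above that leaves this resident unsatisfied.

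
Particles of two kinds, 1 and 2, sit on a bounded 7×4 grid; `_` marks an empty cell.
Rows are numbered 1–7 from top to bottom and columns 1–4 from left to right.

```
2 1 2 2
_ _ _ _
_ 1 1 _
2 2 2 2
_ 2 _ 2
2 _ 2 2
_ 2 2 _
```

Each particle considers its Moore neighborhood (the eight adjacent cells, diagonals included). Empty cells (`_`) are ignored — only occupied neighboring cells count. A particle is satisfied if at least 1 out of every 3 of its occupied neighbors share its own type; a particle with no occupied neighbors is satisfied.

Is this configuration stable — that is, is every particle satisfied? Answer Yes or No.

No

Row 1: (1,1)2 0/1 ✗ · (1,2)1 0/2 ✗ · (1,3)2 1/2 ✓ · (1,4)2 1/1 ✓
Row 3: (3,2)1 1/4 ✗ · (3,3)1 1/4 ✗
Row 4: (4,1)2 2/3 ✓ · (4,2)2 3/5 ✓ · (4,3)2 4/6 ✓ · (4,4)2 2/3 ✓
Row 5: (5,2)2 5/5 ✓ · (5,4)2 4/4 ✓
Row 6: (6,1)2 2/2 ✓ · (6,3)2 5/5 ✓ · (6,4)2 3/3 ✓
Row 7: (7,2)2 3/3 ✓ · (7,3)2 3/3 ✓
For instance (1,1) has only 0/1 same-type neighbors, below 1/3.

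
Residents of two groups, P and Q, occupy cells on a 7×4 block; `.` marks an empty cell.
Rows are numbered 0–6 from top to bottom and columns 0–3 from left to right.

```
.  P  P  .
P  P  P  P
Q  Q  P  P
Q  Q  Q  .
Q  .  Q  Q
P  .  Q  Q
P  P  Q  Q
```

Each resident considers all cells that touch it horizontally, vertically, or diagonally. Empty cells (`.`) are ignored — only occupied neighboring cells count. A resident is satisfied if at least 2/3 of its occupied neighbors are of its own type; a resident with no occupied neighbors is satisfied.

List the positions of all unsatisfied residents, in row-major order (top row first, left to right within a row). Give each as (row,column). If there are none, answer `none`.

(1,0), (2,0), (2,1), (2,2), (6,1)

Row 0: (0,1)P 4/4 ok · (0,2)P 4/4 ok
Row 1: (1,0)P 2/4 unhappy · (1,1)P 5/7 ok · (1,2)P 6/7 ok · (1,3)P 4/4 ok
Row 2: (2,0)Q 3/5 unhappy · (2,1)Q 4/8 unhappy · (2,2)P 4/7 unhappy · (2,3)P 3/4 ok
Row 3: (3,0)Q 4/4 ok · (3,1)Q 6/7 ok · (3,2)Q 4/6 ok
Row 4: (4,0)Q 2/3 ok · (4,2)Q 5/5 ok · (4,3)Q 4/4 ok
Row 5: (5,0)P 2/3 ok · (5,2)Q 5/6 ok · (5,3)Q 5/5 ok
Row 6: (6,0)P 2/2 ok · (6,1)P 2/4 unhappy · (6,2)Q 3/4 ok · (6,3)Q 3/3 ok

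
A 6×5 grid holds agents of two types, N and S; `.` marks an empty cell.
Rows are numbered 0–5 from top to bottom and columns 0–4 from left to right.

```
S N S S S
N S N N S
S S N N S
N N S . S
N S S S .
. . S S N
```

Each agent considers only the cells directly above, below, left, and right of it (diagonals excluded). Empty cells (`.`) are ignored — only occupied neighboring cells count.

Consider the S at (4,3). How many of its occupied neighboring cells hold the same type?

Occupied neighbors of (4,3): (5,3)=S, (4,2)=S.
Same type (S): 2 of 2.

2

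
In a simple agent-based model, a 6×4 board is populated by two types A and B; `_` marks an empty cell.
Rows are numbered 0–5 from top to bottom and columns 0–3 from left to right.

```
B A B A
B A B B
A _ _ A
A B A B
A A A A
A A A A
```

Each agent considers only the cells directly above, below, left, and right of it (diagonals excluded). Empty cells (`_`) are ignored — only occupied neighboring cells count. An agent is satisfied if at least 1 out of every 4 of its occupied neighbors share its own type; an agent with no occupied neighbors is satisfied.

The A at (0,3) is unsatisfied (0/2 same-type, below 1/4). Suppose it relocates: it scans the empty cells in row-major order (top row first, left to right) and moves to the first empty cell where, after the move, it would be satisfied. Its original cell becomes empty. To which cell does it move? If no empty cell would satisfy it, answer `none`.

Vacating (0,3). Empty cells in order:
  (2,1): 2/3 same-type → satisfied — stop here.

(2,1)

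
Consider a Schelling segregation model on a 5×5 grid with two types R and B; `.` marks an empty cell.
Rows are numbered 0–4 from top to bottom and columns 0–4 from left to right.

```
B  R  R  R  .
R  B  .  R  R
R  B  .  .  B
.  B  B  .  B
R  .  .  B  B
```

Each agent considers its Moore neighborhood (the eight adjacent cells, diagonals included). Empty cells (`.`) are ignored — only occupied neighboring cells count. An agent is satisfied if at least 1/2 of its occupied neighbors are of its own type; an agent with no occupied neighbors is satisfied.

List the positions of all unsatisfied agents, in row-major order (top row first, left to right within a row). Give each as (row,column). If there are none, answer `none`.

(0,0)B 1/3 ✗
(0,1)R 2/4 ✓
(0,2)R 3/4 ✓
(0,3)R 3/3 ✓
(1,0)R 2/5 ✗
(1,1)B 2/6 ✗
(1,3)R 3/4 ✓
(1,4)R 2/3 ✓
(2,0)R 1/4 ✗
(2,1)B 3/5 ✓
(2,4)B 1/3 ✗
(3,1)B 2/4 ✓
(3,2)B 3/3 ✓
(3,4)B 3/3 ✓
(4,0)R 0/1 ✗
(4,3)B 3/3 ✓
(4,4)B 2/2 ✓

(0,0), (1,0), (1,1), (2,0), (2,4), (4,0)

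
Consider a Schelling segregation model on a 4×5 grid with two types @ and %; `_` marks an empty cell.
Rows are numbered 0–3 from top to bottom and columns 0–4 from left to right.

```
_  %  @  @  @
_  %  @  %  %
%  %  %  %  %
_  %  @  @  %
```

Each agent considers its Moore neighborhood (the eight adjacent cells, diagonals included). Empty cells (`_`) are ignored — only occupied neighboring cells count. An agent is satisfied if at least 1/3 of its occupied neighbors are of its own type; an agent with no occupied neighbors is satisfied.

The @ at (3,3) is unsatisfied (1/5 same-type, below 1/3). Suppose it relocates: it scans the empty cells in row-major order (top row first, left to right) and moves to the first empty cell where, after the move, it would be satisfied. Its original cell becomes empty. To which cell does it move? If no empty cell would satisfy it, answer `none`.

Vacating (3,3). Empty cells in order:
  (0,0): 0/2 same-type → still unsatisfied.
  (1,0): 0/4 same-type → still unsatisfied.
  (3,0): 0/3 same-type → still unsatisfied.

none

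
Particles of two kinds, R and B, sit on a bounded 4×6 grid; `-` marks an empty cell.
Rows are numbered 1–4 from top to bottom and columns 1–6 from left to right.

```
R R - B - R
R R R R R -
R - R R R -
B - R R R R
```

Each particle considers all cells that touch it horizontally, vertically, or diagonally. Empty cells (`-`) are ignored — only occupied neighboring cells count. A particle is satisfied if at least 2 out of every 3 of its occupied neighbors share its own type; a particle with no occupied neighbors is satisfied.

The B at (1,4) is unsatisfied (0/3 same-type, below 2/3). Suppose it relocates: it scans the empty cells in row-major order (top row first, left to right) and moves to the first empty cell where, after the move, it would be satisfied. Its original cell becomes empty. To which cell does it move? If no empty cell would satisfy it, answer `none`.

none

Vacating (1,4). Empty cells in order:
  (1,3): 0/4 same-type → still unsatisfied.
  (1,5): 0/3 same-type → still unsatisfied.
  (2,6): 0/3 same-type → still unsatisfied.
  (3,2): 1/7 same-type → still unsatisfied.
  (3,6): 0/4 same-type → still unsatisfied.
  (4,2): 1/4 same-type → still unsatisfied.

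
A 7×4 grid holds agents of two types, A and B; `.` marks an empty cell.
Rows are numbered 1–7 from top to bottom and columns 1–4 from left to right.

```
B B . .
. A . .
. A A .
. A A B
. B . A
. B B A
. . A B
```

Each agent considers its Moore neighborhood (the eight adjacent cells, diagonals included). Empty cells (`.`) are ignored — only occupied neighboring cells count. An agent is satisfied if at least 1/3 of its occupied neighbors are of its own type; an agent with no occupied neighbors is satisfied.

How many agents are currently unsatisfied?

(1,1)B 1/2 ok
(1,2)B 1/2 ok
(2,2)A 2/4 ok
(3,2)A 4/4 ok
(3,3)A 4/5 ok
(4,2)A 3/4 ok
(4,3)A 4/6 ok
(4,4)B 0/3 unhappy
(5,2)B 2/4 ok
(5,4)A 2/4 ok
(6,2)B 2/3 ok
(6,3)B 3/6 ok
(6,4)A 2/4 ok
(7,3)A 1/4 unhappy
(7,4)B 1/3 ok
Unsatisfied: (4,4), (7,3) — 2 in total.

2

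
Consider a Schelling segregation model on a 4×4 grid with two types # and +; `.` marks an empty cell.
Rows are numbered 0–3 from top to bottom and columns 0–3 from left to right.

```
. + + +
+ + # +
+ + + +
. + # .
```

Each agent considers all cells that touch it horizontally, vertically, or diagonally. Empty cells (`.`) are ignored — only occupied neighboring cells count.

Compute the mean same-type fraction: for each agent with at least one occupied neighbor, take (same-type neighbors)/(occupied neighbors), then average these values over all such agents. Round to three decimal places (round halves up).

0.658

(0,1)+ 3/4
(0,2)+ 4/5
(0,3)+ 2/3
(1,0)+ 4/4
(1,1)+ 6/7
(1,2)# 0/8
(1,3)+ 4/5
(2,0)+ 4/4
(2,1)+ 5/7
(2,2)+ 5/7
(2,3)+ 2/4
(3,1)+ 3/4
(3,2)# 0/4
Sum over 13 agents: 3/4 + 4/5 + 2/3 + 4/4 + 6/7 + 0/8 + 4/5 + 4/4 + 5/7 + 5/7 + 2/4 + 3/4 + 0/4 = 898/105; mean = 898/105 ÷ 13 = 898/1365 = 0.657875… → 0.658.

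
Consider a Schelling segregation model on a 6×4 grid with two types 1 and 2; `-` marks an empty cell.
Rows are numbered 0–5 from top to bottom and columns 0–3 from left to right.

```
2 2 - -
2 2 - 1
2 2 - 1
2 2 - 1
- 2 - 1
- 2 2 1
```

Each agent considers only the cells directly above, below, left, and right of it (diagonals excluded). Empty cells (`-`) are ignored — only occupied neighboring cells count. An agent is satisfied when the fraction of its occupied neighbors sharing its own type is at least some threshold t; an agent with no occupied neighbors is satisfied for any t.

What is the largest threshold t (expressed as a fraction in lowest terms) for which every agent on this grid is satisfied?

1/2

Row 0: (0,0)2 2/2 · (0,1)2 2/2
Row 1: (1,0)2 3/3 · (1,1)2 3/3 · (1,3)1 1/1
Row 2: (2,0)2 3/3 · (2,1)2 3/3 · (2,3)1 2/2
Row 3: (3,0)2 2/2 · (3,1)2 3/3 · (3,3)1 2/2
Row 4: (4,1)2 2/2 · (4,3)1 2/2
Row 5: (5,1)2 2/2 · (5,2)2 1/2 · (5,3)1 1/2
The smallest same-type fraction is 1/2 at (5,2), which reduces to 1/2. Any threshold above that leaves this agent unsatisfied.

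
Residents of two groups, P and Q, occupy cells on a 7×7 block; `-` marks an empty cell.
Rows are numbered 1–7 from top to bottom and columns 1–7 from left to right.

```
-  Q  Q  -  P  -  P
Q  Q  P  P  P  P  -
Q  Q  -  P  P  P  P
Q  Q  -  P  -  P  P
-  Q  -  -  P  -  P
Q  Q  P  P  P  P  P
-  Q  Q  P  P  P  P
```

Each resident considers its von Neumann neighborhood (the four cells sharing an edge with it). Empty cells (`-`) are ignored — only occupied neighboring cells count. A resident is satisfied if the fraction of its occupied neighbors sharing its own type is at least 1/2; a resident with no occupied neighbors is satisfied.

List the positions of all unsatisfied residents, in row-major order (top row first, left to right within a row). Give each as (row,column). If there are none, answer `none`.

(2,3), (6,3), (7,3)

Row 1: (1,2)Q 2/2 ok · (1,3)Q 1/2 ok · (1,5)P 1/1 ok · (1,7)P 0/0 ok
Row 2: (2,1)Q 2/2 ok · (2,2)Q 3/4 ok · (2,3)P 1/3 unhappy · (2,4)P 3/3 ok · (2,5)P 4/4 ok · (2,6)P 2/2 ok
Row 3: (3,1)Q 3/3 ok · (3,2)Q 3/3 ok · (3,4)P 3/3 ok · (3,5)P 3/3 ok · (3,6)P 4/4 ok · (3,7)P 2/2 ok
Row 4: (4,1)Q 2/2 ok · (4,2)Q 3/3 ok · (4,4)P 1/1 ok · (4,6)P 2/2 ok · (4,7)P 3/3 ok
Row 5: (5,2)Q 2/2 ok · (5,5)P 1/1 ok · (5,7)P 2/2 ok
Row 6: (6,1)Q 1/1 ok · (6,2)Q 3/4 ok · (6,3)P 1/3 unhappy · (6,4)P 3/3 ok · (6,5)P 4/4 ok · (6,6)P 3/3 ok · (6,7)P 3/3 ok
Row 7: (7,2)Q 2/2 ok · (7,3)Q 1/3 unhappy · (7,4)P 2/3 ok · (7,5)P 3/3 ok · (7,6)P 3/3 ok · (7,7)P 2/2 ok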